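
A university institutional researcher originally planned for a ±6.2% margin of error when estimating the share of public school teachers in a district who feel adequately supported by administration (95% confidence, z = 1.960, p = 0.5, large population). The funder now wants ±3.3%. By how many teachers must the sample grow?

632

At ±6.2%: n = 1.960² × 0.2500 / 0.062² ≈ 249.84 → 250.
At ±3.3%: n = 1.960² × 0.2500 / 0.033² ≈ 881.91 → 882.
Additional respondents: 882 − 250 = 632.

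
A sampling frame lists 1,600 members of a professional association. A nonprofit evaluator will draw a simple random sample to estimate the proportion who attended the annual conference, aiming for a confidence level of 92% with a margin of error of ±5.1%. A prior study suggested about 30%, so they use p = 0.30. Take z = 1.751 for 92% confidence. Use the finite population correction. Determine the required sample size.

Unadjusted: n₀ = 1.751² × 0.30 × 0.70 / 0.051² ≈ 247.54, so n₀ = 248.
Finite population correction with N = 1,600: n = n₀ / (1 + (n₀−1)/N) = 248 / (1 + 247/1600) = 248 / 1.1544 ≈ 214.83.
Rounding up, n = 215.

215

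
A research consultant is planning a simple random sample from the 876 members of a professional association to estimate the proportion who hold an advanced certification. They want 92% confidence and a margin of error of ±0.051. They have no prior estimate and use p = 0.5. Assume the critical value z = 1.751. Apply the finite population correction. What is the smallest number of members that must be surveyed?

221

Unadjusted: n₀ = 1.751² × 0.50 × 0.50 / 0.051² ≈ 294.69, so n₀ = 295.
Finite population correction with N = 876: n = n₀ / (1 + (n₀−1)/N) = 295 / (1 + 294/876) = 295 / 1.3356 ≈ 220.87.
Rounding up, n = 221.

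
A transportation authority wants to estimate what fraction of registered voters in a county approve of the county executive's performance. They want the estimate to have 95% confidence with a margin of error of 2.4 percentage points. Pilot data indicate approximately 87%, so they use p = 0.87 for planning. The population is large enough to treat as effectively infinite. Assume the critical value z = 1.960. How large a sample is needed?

With p = 0.87, p(1−p) = 0.1131.
n = z²·p(1−p)/E² = 1.960² × 0.1131 / 0.024² = 3.8416 × 0.1131 / 0.000576 ≈ 754.31.
Rounding up gives n = 755.

755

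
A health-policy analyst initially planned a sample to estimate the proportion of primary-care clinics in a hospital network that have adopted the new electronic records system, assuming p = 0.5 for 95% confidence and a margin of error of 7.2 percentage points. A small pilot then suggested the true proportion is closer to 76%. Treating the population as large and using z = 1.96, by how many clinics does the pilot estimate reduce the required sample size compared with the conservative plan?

Conservative (p = 0.5): n = 1.96² × 0.25 / 0.072² ≈ 185.26 → 186.
Using p = 0.76: p(1−p) = 0.1824, so n = 1.96² × 0.1824 / 0.072² ≈ 135.17 → 136.
Reduction: 186 − 136 = 50.

50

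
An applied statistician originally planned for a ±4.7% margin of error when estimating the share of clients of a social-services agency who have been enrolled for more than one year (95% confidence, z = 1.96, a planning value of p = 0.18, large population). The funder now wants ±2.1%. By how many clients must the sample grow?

At ±4.7%: n = 1.96² × 0.1476 / 0.047² ≈ 256.69 → 257.
At ±2.1%: n = 1.96² × 0.1476 / 0.021² ≈ 1285.76 → 1286.
Additional respondents: 1286 − 257 = 1029.

1029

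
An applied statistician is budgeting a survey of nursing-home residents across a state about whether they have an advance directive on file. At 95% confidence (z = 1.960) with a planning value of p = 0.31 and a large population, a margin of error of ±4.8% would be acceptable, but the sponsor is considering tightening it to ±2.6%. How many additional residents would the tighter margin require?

859

At ±4.8%: n = 1.960² × 0.2139 / 0.048² ≈ 356.65 → 357.
At ±2.6%: n = 1.960² × 0.2139 / 0.026² ≈ 1215.56 → 1216.
Additional respondents: 1216 − 357 = 859.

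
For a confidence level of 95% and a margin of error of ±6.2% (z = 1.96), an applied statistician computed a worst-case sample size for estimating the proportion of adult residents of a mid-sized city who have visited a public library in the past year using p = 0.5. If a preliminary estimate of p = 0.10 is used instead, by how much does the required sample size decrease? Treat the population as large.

160

Conservative (p = 0.5): n = 1.96² × 0.25 / 0.062² ≈ 249.84 → 250.
Using p = 0.10: p(1−p) = 0.0900, so n = 1.96² × 0.0900 / 0.062² ≈ 89.94 → 90.
Reduction: 250 − 90 = 160.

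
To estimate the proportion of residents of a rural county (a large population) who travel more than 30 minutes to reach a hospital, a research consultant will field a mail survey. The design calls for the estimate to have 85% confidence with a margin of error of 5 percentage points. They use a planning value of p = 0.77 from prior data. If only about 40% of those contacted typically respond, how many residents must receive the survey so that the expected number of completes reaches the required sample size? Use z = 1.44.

368

Completed interviews needed: n₀ = 1.44² × 0.1771 / 0.050² ≈ 146.89 → 147.
At a 40% response rate, contacts needed = 147 / 0.40 ≈ 367.50 → 368.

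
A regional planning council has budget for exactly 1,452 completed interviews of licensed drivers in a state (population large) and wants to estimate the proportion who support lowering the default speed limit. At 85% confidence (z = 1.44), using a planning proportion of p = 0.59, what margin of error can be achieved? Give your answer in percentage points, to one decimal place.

1.9

SE(p̂) = √[p(1−p)/n] = √[0.2419/1452] = 0.01291.
E = z × SE = 1.44 × 0.01291 = 0.01859, or 1.9 percentage points.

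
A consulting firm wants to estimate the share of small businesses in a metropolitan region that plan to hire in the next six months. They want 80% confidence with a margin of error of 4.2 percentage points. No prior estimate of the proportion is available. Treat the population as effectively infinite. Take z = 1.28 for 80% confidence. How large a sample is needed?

233

With no prior estimate, use p = 0.5, giving p(1−p) = 0.25.
n = z²·p(1−p)/E² = 1.28² × 0.2500 / 0.042² = 1.6384 × 0.2500 / 0.001764 ≈ 232.20.
Rounding up gives n = 233.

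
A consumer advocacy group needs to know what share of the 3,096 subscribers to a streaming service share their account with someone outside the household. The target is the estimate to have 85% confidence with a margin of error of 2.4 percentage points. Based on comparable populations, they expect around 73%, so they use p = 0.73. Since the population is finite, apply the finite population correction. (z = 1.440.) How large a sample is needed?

578

Unadjusted: n₀ = 1.440² × 0.73 × 0.27 / 0.024² ≈ 709.56, so n₀ = 710.
Finite population correction with N = 3,096: n = n₀ / (1 + (n₀−1)/N) = 710 / (1 + 709/3096) = 710 / 1.2290 ≈ 577.70.
Rounding up, n = 578.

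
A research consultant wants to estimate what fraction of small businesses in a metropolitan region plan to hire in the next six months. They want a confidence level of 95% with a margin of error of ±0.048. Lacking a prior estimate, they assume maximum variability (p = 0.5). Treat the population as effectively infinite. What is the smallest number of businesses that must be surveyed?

417

For 95% confidence, z = 1.96.
With p = 0.5, p(1−p) = 0.25.
n = z²·p(1−p)/E² = 1.96² × 0.2500 / 0.048² = 3.8416 × 0.2500 / 0.002304 ≈ 416.84.
Rounding up gives n = 417.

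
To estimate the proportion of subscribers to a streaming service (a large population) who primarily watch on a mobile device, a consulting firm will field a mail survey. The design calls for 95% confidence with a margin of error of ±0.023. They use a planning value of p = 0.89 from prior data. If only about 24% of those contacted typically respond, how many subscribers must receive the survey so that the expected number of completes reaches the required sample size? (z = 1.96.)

Completed interviews needed: n₀ = 1.96² × 0.0979 / 0.023² ≈ 710.95 → 711.
At a 24% response rate, contacts needed = 711 / 0.24 ≈ 2962.50 → 2963.

2963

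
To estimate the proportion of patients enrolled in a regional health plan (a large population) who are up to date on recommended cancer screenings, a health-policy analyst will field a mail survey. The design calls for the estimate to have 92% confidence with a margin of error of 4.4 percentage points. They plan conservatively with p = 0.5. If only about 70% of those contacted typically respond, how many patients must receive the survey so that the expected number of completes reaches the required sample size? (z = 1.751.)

566

Completed interviews needed: n₀ = 1.751² × 0.2500 / 0.044² ≈ 395.92 → 396.
At a 70% response rate, contacts needed = 396 / 0.70 ≈ 565.71 → 566.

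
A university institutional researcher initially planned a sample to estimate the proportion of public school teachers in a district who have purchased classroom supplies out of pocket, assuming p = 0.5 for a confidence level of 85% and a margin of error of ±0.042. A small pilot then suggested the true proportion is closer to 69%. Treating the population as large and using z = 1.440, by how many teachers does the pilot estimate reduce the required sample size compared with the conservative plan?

Conservative (p = 0.5): n = 1.440² × 0.25 / 0.042² ≈ 293.88 → 294.
Using p = 0.69: p(1−p) = 0.2139, so n = 1.440² × 0.2139 / 0.042² ≈ 251.44 → 252.
Reduction: 294 − 252 = 42.

42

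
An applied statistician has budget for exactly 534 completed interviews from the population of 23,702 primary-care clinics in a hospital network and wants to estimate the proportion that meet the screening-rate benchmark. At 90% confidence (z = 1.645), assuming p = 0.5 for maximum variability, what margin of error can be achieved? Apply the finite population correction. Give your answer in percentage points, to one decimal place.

Finite-population factor: (N−n)/(N−1) = (23702−534)/(23702−1) = 0.9775.
SE(p̂) = √[p(1−p)/n · (N−n)/(N−1)] = √[0.2500/534 × 0.9775] = 0.02139.
E = z × SE = 1.645 × 0.02139 = 0.03519 ≈ 3.5 percentage points.

3.5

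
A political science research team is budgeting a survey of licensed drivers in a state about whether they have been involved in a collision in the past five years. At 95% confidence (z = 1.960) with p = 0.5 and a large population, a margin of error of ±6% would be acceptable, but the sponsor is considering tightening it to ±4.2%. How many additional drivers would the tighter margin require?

At ±6%: n = 1.960² × 0.2500 / 0.060² ≈ 266.78 → 267.
At ±4.2%: n = 1.960² × 0.2500 / 0.042² ≈ 544.44 → 545.
Additional respondents: 545 − 267 = 278.

278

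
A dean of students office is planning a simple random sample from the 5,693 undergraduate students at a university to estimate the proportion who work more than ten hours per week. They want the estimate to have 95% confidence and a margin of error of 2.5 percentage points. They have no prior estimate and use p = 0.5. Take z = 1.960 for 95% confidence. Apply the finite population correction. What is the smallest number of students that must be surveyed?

1211

Unadjusted: n₀ = 1.960² × 0.50 × 0.50 / 0.025² ≈ 1536.64, so n₀ = 1537.
Finite population correction with N = 5,693: n = n₀ / (1 + (n₀−1)/N) = 1537 / (1 + 1536/5693) = 1537 / 1.2698 ≈ 1210.42.
Rounding up, n = 1211.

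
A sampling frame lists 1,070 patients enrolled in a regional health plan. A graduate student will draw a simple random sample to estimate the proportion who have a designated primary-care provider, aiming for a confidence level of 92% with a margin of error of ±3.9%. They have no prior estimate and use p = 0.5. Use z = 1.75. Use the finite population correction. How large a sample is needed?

343

Unadjusted: n₀ = 1.75² × 0.50 × 0.50 / 0.039² ≈ 503.37, so n₀ = 504.
Finite population correction with N = 1,070: n = n₀ / (1 + (n₀−1)/N) = 504 / (1 + 503/1070) = 504 / 1.4701 ≈ 342.84.
Rounding up, n = 343.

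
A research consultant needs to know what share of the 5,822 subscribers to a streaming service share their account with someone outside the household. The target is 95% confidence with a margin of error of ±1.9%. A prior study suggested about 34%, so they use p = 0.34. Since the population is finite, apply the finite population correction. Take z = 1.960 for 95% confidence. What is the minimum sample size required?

Unadjusted: n₀ = 1.960² × 0.34 × 0.66 / 0.019² ≈ 2387.96, so n₀ = 2388.
Finite population correction with N = 5,822: n = n₀ / (1 + (n₀−1)/N) = 2388 / (1 + 2387/5822) = 2388 / 1.4100 ≈ 1693.62.
Rounding up, n = 1694.

1694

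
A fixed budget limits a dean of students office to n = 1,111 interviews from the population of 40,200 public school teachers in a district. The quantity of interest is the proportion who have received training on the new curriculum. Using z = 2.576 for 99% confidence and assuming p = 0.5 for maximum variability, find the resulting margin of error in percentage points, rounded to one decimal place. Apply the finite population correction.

3.8

Finite-population factor: (N−n)/(N−1) = (40200−1111)/(40200−1) = 0.9724.
SE(p̂) = √[p(1−p)/n · (N−n)/(N−1)] = √[0.2500/1111 × 0.9724] = 0.01479.
E = z × SE = 2.576 × 0.01479 = 0.03810 ≈ 3.8 percentage points.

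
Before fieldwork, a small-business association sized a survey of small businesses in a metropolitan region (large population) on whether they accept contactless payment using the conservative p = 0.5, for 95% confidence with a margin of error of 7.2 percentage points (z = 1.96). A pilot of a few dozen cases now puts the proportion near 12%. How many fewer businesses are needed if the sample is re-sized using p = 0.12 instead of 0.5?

Conservative (p = 0.5): n = 1.96² × 0.25 / 0.072² ≈ 185.26 → 186.
Using p = 0.12: p(1−p) = 0.1056, so n = 1.96² × 0.1056 / 0.072² ≈ 78.25 → 79.
Reduction: 186 − 79 = 107.

107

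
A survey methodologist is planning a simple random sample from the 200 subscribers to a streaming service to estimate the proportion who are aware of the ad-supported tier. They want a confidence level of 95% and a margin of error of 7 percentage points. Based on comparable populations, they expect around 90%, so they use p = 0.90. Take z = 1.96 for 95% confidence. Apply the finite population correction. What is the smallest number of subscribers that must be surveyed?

Unadjusted: n₀ = 1.96² × 0.90 × 0.10 / 0.070² ≈ 70.56, so n₀ = 71.
Finite population correction with N = 200: n = n₀ / (1 + (n₀−1)/N) = 71 / (1 + 70/200) = 71 / 1.3500 ≈ 52.59.
Rounding up, n = 53.

53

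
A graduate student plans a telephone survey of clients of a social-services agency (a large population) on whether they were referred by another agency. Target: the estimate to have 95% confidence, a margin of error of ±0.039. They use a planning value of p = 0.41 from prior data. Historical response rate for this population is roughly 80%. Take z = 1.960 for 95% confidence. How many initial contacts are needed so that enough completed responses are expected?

Completed interviews needed: n₀ = 1.960² × 0.2419 / 0.039² ≈ 610.97 → 611.
At an 80% response rate, contacts needed = 611 / 0.80 ≈ 763.75 → 764.

764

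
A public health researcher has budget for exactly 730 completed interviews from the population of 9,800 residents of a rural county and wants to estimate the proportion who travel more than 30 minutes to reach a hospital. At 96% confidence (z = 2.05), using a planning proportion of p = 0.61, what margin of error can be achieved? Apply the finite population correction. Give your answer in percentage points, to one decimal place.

3.6

Finite-population factor: (N−n)/(N−1) = (9800−730)/(9800−1) = 0.9256.
SE(p̂) = √[p(1−p)/n · (N−n)/(N−1)] = √[0.2379/730 × 0.9256] = 0.01737.
E = z × SE = 2.05 × 0.01737 = 0.03560 ≈ 3.6 percentage points.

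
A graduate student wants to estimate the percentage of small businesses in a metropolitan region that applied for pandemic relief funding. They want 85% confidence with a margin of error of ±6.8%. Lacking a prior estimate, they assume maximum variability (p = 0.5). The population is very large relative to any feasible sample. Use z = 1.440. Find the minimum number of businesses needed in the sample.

113

With p = 0.5, p(1−p) = 0.25.
n = z²·p(1−p)/E² = 1.440² × 0.2500 / 0.068² = 2.0736 × 0.2500 / 0.004624 ≈ 112.11.
Rounding up gives n = 113.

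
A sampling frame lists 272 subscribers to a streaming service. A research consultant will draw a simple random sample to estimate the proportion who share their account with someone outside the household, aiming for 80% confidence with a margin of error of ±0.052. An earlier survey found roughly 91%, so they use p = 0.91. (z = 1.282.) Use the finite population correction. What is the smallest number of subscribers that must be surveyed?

43

Unadjusted: n₀ = 1.282² × 0.91 × 0.09 / 0.052² ≈ 49.78, so n₀ = 50.
Finite population correction with N = 272: n = n₀ / (1 + (n₀−1)/N) = 50 / (1 + 49/272) = 50 / 1.1801 ≈ 42.37.
Rounding up, n = 43.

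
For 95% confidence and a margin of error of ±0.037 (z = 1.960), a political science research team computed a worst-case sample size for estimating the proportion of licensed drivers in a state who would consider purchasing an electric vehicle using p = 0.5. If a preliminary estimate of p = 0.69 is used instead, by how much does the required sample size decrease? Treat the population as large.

101

Conservative (p = 0.5): n = 1.960² × 0.25 / 0.037² ≈ 701.53 → 702.
Using p = 0.69: p(1−p) = 0.2139, so n = 1.960² × 0.2139 / 0.037² ≈ 600.23 → 601.
Reduction: 702 − 601 = 101.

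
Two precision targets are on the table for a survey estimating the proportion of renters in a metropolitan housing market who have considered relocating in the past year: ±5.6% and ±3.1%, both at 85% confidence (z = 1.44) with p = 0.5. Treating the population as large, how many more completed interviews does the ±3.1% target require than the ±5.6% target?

374

At ±5.6%: n = 1.44² × 0.2500 / 0.056² ≈ 165.31 → 166.
At ±3.1%: n = 1.44² × 0.2500 / 0.031² ≈ 539.44 → 540.
Additional respondents: 540 − 166 = 374.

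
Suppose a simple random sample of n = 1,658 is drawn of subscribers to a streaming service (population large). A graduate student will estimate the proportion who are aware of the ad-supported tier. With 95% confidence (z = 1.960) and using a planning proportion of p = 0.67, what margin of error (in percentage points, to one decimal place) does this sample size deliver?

SE(p̂) = √[p(1−p)/n] = √[0.2211/1658] = 0.01155.
E = z × SE = 1.960 × 0.01155 = 0.02263, or 2.3 percentage points.

2.3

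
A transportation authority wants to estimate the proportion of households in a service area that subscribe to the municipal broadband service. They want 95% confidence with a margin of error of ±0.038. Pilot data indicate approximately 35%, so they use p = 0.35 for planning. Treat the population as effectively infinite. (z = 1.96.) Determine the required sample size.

With p = 0.35, p(1−p) = 0.2275.
n = z²·p(1−p)/E² = 1.96² × 0.2275 / 0.038² = 3.8416 × 0.2275 / 0.001444 ≈ 605.24.
Rounding up gives n = 606.

606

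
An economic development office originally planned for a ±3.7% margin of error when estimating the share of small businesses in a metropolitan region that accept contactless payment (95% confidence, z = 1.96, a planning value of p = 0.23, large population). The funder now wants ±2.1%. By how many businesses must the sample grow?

At ±3.7%: n = 1.96² × 0.1771 / 0.037² ≈ 496.97 → 497.
At ±2.1%: n = 1.96² × 0.1771 / 0.021² ≈ 1542.74 → 1543.
Additional respondents: 1543 − 497 = 1046.

1046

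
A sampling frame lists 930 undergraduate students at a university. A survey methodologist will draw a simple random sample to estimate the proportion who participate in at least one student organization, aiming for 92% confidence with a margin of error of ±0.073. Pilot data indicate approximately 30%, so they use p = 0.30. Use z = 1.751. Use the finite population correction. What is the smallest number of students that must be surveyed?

Unadjusted: n₀ = 1.751² × 0.30 × 0.70 / 0.073² ≈ 120.82, so n₀ = 121.
Finite population correction with N = 930: n = n₀ / (1 + (n₀−1)/N) = 121 / (1 + 120/930) = 121 / 1.1290 ≈ 107.17.
Rounding up, n = 108.

108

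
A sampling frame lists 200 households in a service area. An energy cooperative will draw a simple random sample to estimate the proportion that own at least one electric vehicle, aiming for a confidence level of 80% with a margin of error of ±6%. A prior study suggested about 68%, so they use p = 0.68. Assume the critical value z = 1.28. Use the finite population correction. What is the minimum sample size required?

67

Unadjusted: n₀ = 1.28² × 0.68 × 0.32 / 0.060² ≈ 99.03, so n₀ = 100.
Finite population correction with N = 200: n = n₀ / (1 + (n₀−1)/N) = 100 / (1 + 99/200) = 100 / 1.4950 ≈ 66.89.
Rounding up, n = 67.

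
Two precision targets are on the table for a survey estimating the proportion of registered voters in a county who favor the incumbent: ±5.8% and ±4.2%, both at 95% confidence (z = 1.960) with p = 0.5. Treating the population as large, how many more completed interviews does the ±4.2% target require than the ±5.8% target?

At ±5.8%: n = 1.960² × 0.2500 / 0.058² ≈ 285.49 → 286.
At ±4.2%: n = 1.960² × 0.2500 / 0.042² ≈ 544.44 → 545.
Additional respondents: 545 − 286 = 259.

259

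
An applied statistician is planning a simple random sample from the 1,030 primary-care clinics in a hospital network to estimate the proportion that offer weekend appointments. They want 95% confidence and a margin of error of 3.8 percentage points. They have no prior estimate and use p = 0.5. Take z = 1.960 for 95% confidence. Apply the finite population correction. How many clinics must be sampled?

Unadjusted: n₀ = 1.960² × 0.50 × 0.50 / 0.038² ≈ 665.10, so n₀ = 666.
Finite population correction with N = 1,030: n = n₀ / (1 + (n₀−1)/N) = 666 / (1 + 665/1030) = 666 / 1.6456 ≈ 404.71.
Rounding up, n = 405.

405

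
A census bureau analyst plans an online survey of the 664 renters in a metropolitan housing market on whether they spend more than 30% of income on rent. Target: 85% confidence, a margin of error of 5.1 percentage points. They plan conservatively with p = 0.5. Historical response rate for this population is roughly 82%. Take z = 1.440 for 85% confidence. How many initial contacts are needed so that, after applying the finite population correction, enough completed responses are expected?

188

Completed interviews needed (unadjusted): n₀ = 1.440² × 0.2500 / 0.051² ≈ 199.31 → 200.
FPC for N = 664: n = 200 / (1 + 199/664) = 200 / 1.2997 ≈ 153.88 → 154.
At an 82% response rate, contacts needed = 154 / 0.82 ≈ 187.80 → 188.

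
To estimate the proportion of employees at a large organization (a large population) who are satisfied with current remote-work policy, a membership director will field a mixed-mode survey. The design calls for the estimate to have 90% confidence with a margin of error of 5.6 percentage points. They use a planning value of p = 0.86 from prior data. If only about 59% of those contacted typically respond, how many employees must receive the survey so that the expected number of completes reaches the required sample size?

For 90% confidence, z = 1.645.
Completed interviews needed: n₀ = 1.645² × 0.1204 / 0.056² ≈ 103.89 → 104.
At a 59% response rate, contacts needed = 104 / 0.59 ≈ 176.27 → 177.

177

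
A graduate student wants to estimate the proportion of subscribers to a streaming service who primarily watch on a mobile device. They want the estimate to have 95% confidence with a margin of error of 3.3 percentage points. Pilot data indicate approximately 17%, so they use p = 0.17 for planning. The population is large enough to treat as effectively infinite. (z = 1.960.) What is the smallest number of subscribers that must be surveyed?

With p = 0.17, p(1−p) = 0.1411.
n = z²·p(1−p)/E² = 1.960² × 0.1411 / 0.033² = 3.8416 × 0.1411 / 0.001089 ≈ 497.75.
Rounding up gives n = 498.

498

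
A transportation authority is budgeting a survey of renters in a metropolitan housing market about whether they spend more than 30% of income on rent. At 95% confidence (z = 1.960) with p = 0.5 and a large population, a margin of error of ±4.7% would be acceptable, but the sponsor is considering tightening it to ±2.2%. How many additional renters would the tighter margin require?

1550

At ±4.7%: n = 1.960² × 0.2500 / 0.047² ≈ 434.77 → 435.
At ±2.2%: n = 1.960² × 0.2500 / 0.022² ≈ 1984.30 → 1985.
Additional respondents: 1985 − 435 = 1550.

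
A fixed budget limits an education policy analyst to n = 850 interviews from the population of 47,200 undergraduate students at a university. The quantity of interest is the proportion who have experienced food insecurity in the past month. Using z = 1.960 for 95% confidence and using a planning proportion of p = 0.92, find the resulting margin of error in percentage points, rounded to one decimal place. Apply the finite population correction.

1.8

Finite-population factor: (N−n)/(N−1) = (47200−850)/(47200−1) = 0.9820.
SE(p̂) = √[p(1−p)/n · (N−n)/(N−1)] = √[0.0736/850 × 0.9820] = 0.00922.
E = z × SE = 1.960 × 0.00922 = 0.01807 ≈ 1.8 percentage points.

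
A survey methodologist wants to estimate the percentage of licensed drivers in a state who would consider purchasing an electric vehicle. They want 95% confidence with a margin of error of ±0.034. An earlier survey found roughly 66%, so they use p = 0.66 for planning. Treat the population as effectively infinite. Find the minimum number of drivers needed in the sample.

746

For 95% confidence, z = 1.96.
With p = 0.66, p(1−p) = 0.2244.
n = z²·p(1−p)/E² = 1.96² × 0.2244 / 0.034² = 3.8416 × 0.2244 / 0.001156 ≈ 745.72.
Rounding up gives n = 746.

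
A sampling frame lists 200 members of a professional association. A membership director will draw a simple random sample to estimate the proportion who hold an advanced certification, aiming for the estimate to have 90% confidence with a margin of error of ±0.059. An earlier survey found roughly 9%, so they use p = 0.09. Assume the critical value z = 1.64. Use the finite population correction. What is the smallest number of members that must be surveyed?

Unadjusted: n₀ = 1.64² × 0.09 × 0.91 / 0.059² ≈ 63.28, so n₀ = 64.
Finite population correction with N = 200: n = n₀ / (1 + (n₀−1)/N) = 64 / (1 + 63/200) = 64 / 1.3150 ≈ 48.67.
Rounding up, n = 49.

49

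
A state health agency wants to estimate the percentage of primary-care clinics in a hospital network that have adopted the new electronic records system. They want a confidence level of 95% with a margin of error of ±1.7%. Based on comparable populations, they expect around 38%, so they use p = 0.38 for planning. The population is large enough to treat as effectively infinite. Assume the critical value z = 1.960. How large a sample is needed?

With p = 0.38, p(1−p) = 0.2356.
n = z²·p(1−p)/E² = 1.960² × 0.2356 / 0.017² = 3.8416 × 0.2356 / 0.000289 ≈ 3131.77.
Rounding up gives n = 3132.

3132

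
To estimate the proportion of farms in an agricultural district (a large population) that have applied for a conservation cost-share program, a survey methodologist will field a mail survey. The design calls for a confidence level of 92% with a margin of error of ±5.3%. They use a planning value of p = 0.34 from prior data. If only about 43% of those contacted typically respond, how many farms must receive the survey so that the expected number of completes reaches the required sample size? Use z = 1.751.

Completed interviews needed: n₀ = 1.751² × 0.2244 / 0.053² ≈ 244.93 → 245.
At a 43% response rate, contacts needed = 245 / 0.43 ≈ 569.77 → 570.

570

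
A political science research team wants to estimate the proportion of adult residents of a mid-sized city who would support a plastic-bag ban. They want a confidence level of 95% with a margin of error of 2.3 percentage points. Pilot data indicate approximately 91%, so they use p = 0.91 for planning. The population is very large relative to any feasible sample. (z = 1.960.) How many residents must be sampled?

595

With p = 0.91, p(1−p) = 0.0819.
n = z²·p(1−p)/E² = 1.960² × 0.0819 / 0.023² = 3.8416 × 0.0819 / 0.000529 ≈ 594.76.
Rounding up gives n = 595.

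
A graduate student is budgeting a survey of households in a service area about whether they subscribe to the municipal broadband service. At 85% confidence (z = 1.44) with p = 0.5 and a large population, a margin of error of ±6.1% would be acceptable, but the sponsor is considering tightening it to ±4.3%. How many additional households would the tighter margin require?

141

At ±6.1%: n = 1.44² × 0.2500 / 0.061² ≈ 139.32 → 140.
At ±4.3%: n = 1.44² × 0.2500 / 0.043² ≈ 280.37 → 281.
Additional respondents: 281 − 140 = 141.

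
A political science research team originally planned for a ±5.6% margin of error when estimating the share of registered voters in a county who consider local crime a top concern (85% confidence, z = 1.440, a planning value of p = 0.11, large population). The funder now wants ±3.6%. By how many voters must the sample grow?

92

At ±5.6%: n = 1.440² × 0.0979 / 0.056² ≈ 64.73 → 65.
At ±3.6%: n = 1.440² × 0.0979 / 0.036² ≈ 156.64 → 157.
Additional respondents: 157 − 65 = 92.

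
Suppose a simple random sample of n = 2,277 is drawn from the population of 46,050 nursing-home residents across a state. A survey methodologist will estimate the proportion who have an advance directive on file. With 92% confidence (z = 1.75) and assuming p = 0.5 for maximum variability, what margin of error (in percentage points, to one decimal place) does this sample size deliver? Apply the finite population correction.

Finite-population factor: (N−n)/(N−1) = (46050−2277)/(46050−1) = 0.9506.
SE(p̂) = √[p(1−p)/n · (N−n)/(N−1)] = √[0.2500/2277 × 0.9506] = 0.01022.
E = z × SE = 1.75 × 0.01022 = 0.01788 ≈ 1.8 percentage points.

1.8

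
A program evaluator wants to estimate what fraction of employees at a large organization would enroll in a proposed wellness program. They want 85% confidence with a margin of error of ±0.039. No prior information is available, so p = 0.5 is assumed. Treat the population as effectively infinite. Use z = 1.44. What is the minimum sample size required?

With p = 0.5, p(1−p) = 0.25.
n = z²·p(1−p)/E² = 1.44² × 0.2500 / 0.039² = 2.0736 × 0.2500 / 0.001521 ≈ 340.83.
Rounding up gives n = 341.

341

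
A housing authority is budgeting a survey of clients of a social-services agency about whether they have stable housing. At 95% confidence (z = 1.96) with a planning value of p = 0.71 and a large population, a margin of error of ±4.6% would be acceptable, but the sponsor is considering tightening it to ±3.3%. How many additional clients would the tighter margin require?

353

At ±4.6%: n = 1.96² × 0.2059 / 0.046² ≈ 373.81 → 374.
At ±3.3%: n = 1.96² × 0.2059 / 0.033² ≈ 726.34 → 727.
Additional respondents: 727 − 374 = 353.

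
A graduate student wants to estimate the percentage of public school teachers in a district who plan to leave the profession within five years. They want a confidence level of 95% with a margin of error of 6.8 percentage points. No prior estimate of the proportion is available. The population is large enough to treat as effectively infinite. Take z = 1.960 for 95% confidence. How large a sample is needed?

With no prior estimate, use p = 0.5, giving p(1−p) = 0.25.
n = z²·p(1−p)/E² = 1.960² × 0.2500 / 0.068² = 3.8416 × 0.2500 / 0.004624 ≈ 207.70.
Rounding up gives n = 208.

208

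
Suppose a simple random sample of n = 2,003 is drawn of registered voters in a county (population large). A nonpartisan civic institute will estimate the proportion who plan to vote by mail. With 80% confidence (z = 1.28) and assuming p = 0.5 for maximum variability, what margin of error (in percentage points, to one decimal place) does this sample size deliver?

SE(p̂) = √[p(1−p)/n] = √[0.2500/2003] = 0.01117.
E = z × SE = 1.28 × 0.01117 = 0.01430, or 1.4 percentage points.

1.4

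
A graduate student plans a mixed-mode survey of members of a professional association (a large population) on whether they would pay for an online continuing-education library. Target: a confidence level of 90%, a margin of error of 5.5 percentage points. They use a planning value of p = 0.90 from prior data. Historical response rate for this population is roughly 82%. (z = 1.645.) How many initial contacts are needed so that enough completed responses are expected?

Completed interviews needed: n₀ = 1.645² × 0.0900 / 0.055² ≈ 80.51 → 81.
At an 82% response rate, contacts needed = 81 / 0.82 ≈ 98.78 → 99.

99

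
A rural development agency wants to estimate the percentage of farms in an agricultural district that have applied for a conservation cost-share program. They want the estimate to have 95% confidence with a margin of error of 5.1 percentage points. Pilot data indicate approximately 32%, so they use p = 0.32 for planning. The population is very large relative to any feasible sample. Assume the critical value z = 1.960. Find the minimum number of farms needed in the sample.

With p = 0.32, p(1−p) = 0.2176.
n = z²·p(1−p)/E² = 1.960² × 0.2176 / 0.051² = 3.8416 × 0.2176 / 0.002601 ≈ 321.39.
Rounding up gives n = 322.

322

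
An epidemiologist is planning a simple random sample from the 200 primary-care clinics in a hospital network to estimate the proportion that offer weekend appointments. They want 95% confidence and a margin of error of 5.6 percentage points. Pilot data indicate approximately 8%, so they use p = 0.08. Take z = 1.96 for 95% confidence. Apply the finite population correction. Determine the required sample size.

Unadjusted: n₀ = 1.96² × 0.08 × 0.92 / 0.056² ≈ 90.16, so n₀ = 91.
Finite population correction with N = 200: n = n₀ / (1 + (n₀−1)/N) = 91 / (1 + 90/200) = 91 / 1.4500 ≈ 62.76.
Rounding up, n = 63.

63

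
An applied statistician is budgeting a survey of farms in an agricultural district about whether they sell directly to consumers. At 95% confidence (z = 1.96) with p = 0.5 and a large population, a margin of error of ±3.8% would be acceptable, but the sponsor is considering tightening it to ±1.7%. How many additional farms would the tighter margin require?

2658

At ±3.8%: n = 1.96² × 0.2500 / 0.038² ≈ 665.10 → 666.
At ±1.7%: n = 1.96² × 0.2500 / 0.017² ≈ 3323.18 → 3324.
Additional respondents: 3324 − 666 = 2658.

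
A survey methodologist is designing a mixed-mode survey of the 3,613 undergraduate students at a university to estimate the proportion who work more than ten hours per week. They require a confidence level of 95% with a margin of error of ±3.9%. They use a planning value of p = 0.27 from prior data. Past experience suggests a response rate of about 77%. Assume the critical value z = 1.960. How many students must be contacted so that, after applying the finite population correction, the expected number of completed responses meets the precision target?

Completed interviews needed (unadjusted): n₀ = 1.960² × 0.1971 / 0.039² ≈ 497.82 → 498.
FPC for N = 3,613: n = 498 / (1 + 497/3613) = 498 / 1.1376 ≈ 437.78 → 438.
At a 77% response rate, contacts needed = 438 / 0.77 ≈ 568.83 → 569.

569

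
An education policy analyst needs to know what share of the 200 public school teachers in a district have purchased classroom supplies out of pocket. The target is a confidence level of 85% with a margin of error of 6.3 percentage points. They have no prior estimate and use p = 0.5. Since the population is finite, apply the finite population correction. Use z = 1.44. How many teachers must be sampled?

Unadjusted: n₀ = 1.44² × 0.50 × 0.50 / 0.063² ≈ 130.61, so n₀ = 131.
Finite population correction with N = 200: n = n₀ / (1 + (n₀−1)/N) = 131 / (1 + 130/200) = 131 / 1.6500 ≈ 79.39.
Rounding up, n = 80.

80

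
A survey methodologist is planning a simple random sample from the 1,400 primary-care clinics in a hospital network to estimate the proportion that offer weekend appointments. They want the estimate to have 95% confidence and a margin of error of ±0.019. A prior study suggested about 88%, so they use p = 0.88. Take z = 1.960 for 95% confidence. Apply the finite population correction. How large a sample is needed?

624

Unadjusted: n₀ = 1.960² × 0.88 × 0.12 / 0.019² ≈ 1123.75, so n₀ = 1124.
Finite population correction with N = 1,400: n = n₀ / (1 + (n₀−1)/N) = 1124 / (1 + 1123/1400) = 1124 / 1.8021 ≈ 623.70.
Rounding up, n = 624.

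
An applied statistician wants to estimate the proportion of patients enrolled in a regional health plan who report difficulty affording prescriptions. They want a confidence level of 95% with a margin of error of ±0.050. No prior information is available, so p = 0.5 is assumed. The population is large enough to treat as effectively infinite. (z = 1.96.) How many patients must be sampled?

With p = 0.5, p(1−p) = 0.25.
n = z²·p(1−p)/E² = 1.96² × 0.2500 / 0.050² = 3.8416 × 0.2500 / 0.002500 ≈ 384.16.
Rounding up gives n = 385.

385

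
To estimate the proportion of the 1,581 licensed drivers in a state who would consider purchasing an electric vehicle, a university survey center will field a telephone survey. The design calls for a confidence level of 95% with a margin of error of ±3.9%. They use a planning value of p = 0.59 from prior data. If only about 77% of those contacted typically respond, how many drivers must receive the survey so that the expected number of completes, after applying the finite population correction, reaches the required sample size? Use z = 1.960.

Completed interviews needed (unadjusted): n₀ = 1.960² × 0.2419 / 0.039² ≈ 610.97 → 611.
FPC for N = 1,581: n = 611 / (1 + 610/1581) = 611 / 1.3858 ≈ 440.89 → 441.
At a 77% response rate, contacts needed = 441 / 0.77 ≈ 572.73 → 573.

573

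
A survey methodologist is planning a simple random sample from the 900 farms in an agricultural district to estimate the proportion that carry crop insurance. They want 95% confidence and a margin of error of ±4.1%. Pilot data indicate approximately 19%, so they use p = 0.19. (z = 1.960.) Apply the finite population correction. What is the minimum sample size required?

254

Unadjusted: n₀ = 1.960² × 0.19 × 0.81 / 0.041² ≈ 351.71, so n₀ = 352.
Finite population correction with N = 900: n = n₀ / (1 + (n₀−1)/N) = 352 / (1 + 351/900) = 352 / 1.3900 ≈ 253.24.
Rounding up, n = 254.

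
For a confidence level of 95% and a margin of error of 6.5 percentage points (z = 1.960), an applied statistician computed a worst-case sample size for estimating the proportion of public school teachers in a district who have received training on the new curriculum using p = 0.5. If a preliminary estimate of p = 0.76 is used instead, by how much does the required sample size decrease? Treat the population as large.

62

Conservative (p = 0.5): n = 1.960² × 0.25 / 0.065² ≈ 227.31 → 228.
Using p = 0.76: p(1−p) = 0.1824, so n = 1.960² × 0.1824 / 0.065² ≈ 165.85 → 166.
Reduction: 228 − 166 = 62.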